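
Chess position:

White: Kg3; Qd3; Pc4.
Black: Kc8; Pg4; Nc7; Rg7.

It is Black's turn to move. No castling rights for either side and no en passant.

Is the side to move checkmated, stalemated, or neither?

Black to move; black king on c8.
In check: no.
Legal moves for Black: Kb8, Kb7, Rg8, Rh7, Rf7, Re7, Rd7, Rg6, Rg5, Ne8, Na8, Ne6, Na6, Nd5, Nb5.
Black has 15 legal moves and is not in check → neither.

neither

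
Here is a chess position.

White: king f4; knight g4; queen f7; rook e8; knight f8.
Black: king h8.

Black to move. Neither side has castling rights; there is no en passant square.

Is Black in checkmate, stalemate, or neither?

stalemate

Black to move; black king on h8.
In check: no.
King squares — g7: attacked by Qf7; h7: attacked by Qf7; g8: attacked by Qf7.
Legal moves for Black: none.
Not in check and no legal moves → stalemate.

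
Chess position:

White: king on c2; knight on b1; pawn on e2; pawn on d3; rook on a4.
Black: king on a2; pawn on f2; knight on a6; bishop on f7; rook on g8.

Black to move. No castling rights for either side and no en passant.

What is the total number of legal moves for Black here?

Black to move; king on a2.
In check: yes, from the white rook on a4.
Legal moves: none.
Count: 0.

0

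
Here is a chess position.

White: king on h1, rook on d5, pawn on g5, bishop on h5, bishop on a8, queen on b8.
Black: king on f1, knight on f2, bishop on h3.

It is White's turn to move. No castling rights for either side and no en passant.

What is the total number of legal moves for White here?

White to move; king on h1.
In check: yes, from the black knight on f2.
Legal moves: Kh2.
Count: 1.

1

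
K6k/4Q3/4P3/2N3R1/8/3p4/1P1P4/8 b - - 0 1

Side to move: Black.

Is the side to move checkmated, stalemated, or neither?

stalemate

Black to move; black king on h8.
In check: no.
King squares — g7: attacked by Rg5; h7: attacked by Qe7; g8: attacked by Rg5.
Legal moves for Black: none.
Not in check and no legal moves → stalemate.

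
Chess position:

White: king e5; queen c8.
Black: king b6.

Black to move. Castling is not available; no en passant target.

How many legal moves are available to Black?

3

Black to move; king on b6.
In check: no.
Legal moves: Ka7, Kb5, Ka5.
Count: 3.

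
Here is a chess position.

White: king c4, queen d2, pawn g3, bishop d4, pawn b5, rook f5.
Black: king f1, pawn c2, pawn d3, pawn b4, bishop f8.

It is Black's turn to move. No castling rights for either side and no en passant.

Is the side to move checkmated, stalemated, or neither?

checkmate

Black to move; black king on f1.
In check: yes, from the white rook on f5.
King squares — e1: attacked by Qd2; g1: attacked by Bd4; e2: attacked by Qd2; f2: attacked by Qd2; g2: attacked by Qd2.
Legal moves for Black: none.
In check with no legal moves → checkmate.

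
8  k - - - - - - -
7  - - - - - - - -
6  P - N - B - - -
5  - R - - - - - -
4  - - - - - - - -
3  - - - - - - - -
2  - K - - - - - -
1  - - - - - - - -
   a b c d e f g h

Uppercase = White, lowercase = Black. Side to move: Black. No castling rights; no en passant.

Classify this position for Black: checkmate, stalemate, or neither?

Black to move; black king on a8.
In check: no.
King squares — a7: attacked by Nc6; b7: attacked by Rb5; b8: attacked by Rb5.
Legal moves for Black: none.
Not in check and no legal moves → stalemate.

stalemate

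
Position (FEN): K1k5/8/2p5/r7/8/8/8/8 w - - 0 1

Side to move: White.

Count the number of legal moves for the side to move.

0

White to move; king on a8.
In check: yes, from the black rook on a5.
Legal moves: none.
Count: 0.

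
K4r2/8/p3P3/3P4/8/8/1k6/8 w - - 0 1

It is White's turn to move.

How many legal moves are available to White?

White to move; king on a8.
In check: yes, from the black rook on f8.
Legal moves: Kb7, Ka7.
Count: 2.

2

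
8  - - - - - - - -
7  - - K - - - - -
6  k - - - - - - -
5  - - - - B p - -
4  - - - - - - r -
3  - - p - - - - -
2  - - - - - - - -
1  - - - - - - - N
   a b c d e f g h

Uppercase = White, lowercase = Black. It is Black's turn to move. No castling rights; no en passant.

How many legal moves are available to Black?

Black to move; king on a6.
In check: no.
Legal moves: Ka7, Kb5, Ka5, Rg8, Rg7+, Rg6, Rg5, Rh4, Rf4, Re4, Rd4, Rc4+, Rb4, Ra4, Rg3, Rg2, Rg1, f4, c2.
Count: 19.

19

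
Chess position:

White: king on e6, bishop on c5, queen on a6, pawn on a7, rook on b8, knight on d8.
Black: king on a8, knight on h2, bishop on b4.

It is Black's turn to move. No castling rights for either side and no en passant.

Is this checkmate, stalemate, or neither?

checkmate

Black to move; black king on a8.
In check: yes, from the white rook on b8.
King squares — a7: attacked by Bc5; b7: attacked by Qa6; b8: attacked by Pa7.
Legal moves for Black: none.
In check with no legal moves → checkmate.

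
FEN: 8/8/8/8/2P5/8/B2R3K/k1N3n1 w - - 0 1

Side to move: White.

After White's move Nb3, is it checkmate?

After Nb3: black king on a1; in check: yes, from the white knight on b3.
King squares — b1: attacked by Ba2; a2: attacked by Rd2; b2: attacked by Rd2.
Black has no legal moves → checkmate.

yes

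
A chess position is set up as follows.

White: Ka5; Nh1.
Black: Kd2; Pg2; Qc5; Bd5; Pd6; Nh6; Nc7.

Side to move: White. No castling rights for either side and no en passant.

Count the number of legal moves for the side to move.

White to move; king on a5.
In check: yes, from the black queen on c5.
Legal moves: Ka4.
Count: 1.

1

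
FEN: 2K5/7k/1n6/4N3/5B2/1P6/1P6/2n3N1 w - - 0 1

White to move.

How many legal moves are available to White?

4

White to move; king on c8.
In check: yes, from the black knight on b6.
Legal moves: Kd8, Kb8, Kc7, Kb7.
Count: 4.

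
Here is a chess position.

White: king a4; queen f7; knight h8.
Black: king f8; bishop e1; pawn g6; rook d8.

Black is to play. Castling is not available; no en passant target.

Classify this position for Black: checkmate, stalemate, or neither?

Black to move; black king on f8.
In check: yes, from the white queen on f7.
King squares — e7: attacked by Qf7; f7: attacked by Nh8; g7: attacked by Qf7; e8: attacked by Qf7; g8: attacked by Qf7.
Legal moves for Black: none.
In check with no legal moves → checkmate.

checkmate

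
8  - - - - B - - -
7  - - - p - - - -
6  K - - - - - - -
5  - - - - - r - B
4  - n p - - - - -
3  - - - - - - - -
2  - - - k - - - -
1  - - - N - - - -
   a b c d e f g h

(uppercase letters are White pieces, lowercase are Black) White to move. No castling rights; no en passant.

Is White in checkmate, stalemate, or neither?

White to move; white king on a6.
In check: yes, from the black knight on b4.
Legal moves for White: Kb7, Ka7, Kb6.
White is in check but has 3 legal moves → neither.

neither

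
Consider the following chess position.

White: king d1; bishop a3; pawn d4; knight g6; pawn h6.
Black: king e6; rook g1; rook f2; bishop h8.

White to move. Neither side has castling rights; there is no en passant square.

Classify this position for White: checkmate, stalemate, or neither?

checkmate

White to move; white king on d1.
In check: yes, from the black rook on g1.
King squares — c1: attacked by Rg1; e1: attacked by Rg1; c2: attacked by Rf2; d2: attacked by Rf2; e2: attacked by Rf2.
Legal moves for White: none.
In check with no legal moves → checkmate.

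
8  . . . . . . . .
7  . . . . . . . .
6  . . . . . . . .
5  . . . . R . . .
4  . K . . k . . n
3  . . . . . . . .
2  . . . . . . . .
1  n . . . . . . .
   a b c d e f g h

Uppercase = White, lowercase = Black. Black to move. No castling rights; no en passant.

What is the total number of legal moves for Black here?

5

Black to move; king on e4.
In check: yes, from the white rook on e5.
Legal moves: Kxe5, Kf4, Kd4, Kf3, Kd3.
Count: 5.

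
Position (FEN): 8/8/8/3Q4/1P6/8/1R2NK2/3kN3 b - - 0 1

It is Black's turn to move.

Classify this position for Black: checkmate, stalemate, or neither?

checkmate

Black to move; black king on d1.
In check: yes, from the white queen on d5.
King squares — c1: attacked by Ne2; e1: attacked by Kf2; c2: attacked by Ne1; d2: attacked by Rb2; e2: attacked by Rb2.
Legal moves for Black: none.
In check with no legal moves → checkmate.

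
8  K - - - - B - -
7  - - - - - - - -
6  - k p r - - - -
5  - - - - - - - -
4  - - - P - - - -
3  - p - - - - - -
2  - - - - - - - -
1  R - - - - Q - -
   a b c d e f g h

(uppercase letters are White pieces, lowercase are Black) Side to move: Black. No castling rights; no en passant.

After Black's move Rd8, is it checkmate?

After Rd8: white king on a8; in check: yes, from the black rook on d8.
King squares — a7: attacked by Kb6; b7: attacked by Kb6; b8: attacked by Rd8.
White has no legal moves → checkmate.

yes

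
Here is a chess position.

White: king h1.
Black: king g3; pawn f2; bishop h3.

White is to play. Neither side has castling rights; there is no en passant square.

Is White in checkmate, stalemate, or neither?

stalemate

White to move; white king on h1.
In check: no.
King squares — g1: attacked by Pf2; g2: attacked by Kg3; h2: attacked by Kg3.
Legal moves for White: none.
Not in check and no legal moves → stalemate.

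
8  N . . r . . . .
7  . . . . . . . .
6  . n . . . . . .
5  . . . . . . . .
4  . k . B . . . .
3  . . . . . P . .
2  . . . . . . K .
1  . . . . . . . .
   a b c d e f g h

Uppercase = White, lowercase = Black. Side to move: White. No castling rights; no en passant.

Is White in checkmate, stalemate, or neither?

neither

White to move; white king on g2.
In check: no.
Legal moves for White include: Nc7, Nxb6, Bh8, Bg7, Bf6, Bxb6, Be5, Bc5+, Be3, Bc3+, Bf2, Bb2, Bg1, Ba1, Kh3, Kg3, Kh2, Kf2, ... (list truncated; more exist).
White has legal moves and is not in check → neither.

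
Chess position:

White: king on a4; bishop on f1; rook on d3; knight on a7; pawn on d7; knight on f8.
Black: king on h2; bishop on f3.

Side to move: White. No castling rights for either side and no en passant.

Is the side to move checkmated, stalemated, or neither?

neither

White to move; white king on a4.
In check: no.
Legal moves for White include: Nh7, Ng6, Ne6, Nc8, Nc6, Nb5, Kb5, Ka5, Kb4, Kb3, Ka3, Rd6, Rd5, Rd4, Rxf3, Re3, Rc3, Rb3, ... (list truncated; more exist).
White has legal moves and is not in check → neither.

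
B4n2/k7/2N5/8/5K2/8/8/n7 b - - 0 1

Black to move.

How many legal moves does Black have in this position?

Black to move; king on a7.
In check: yes, from the white knight on c6.
Legal moves: Kxa8, Kb6, Ka6.
Count: 3.

3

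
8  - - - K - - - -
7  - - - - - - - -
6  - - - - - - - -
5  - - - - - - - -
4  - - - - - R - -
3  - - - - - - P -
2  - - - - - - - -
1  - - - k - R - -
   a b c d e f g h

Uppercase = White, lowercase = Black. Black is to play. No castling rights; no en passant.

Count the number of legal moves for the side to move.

3

Black to move; king on d1.
In check: yes, from the white rook on f1.
Legal moves: Ke2, Kd2, Kc2.
Count: 3.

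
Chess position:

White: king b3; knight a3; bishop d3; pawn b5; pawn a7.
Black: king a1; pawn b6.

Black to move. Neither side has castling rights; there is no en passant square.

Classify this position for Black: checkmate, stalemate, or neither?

Black to move; black king on a1.
In check: no.
King squares — b1: attacked by Na3; a2: attacked by Kb3; b2: attacked by Kb3.
Legal moves for Black: none.
Not in check and no legal moves → stalemate.

stalemate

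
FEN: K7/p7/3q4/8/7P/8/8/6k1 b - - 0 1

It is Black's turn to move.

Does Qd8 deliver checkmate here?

no

After Qd8: white king on a8; in check: yes, from the black queen on d8.
White has 2 legal replies: Kb7, Kxa7.
In check but a legal move exists → not checkmate.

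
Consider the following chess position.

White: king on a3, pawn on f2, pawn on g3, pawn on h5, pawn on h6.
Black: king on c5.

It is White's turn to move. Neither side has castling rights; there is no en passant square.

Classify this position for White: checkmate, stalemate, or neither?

neither

White to move; white king on a3.
In check: no.
Legal moves for White: Ka4, Kb3, Kb2, Ka2, h7, g4, f3, f4.
White has 8 legal moves and is not in check → neither.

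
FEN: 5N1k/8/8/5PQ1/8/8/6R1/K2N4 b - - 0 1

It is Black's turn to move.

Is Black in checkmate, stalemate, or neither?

Black to move; black king on h8.
In check: no.
King squares — g7: attacked by Qg5; h7: attacked by Nf8; g8: attacked by Qg5.
Legal moves for Black: none.
Not in check and no legal moves → stalemate.

stalemate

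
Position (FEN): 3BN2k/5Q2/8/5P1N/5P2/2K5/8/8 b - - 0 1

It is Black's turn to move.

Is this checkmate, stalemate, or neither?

stalemate

Black to move; black king on h8.
In check: no.
King squares — g7: attacked by Nh5; h7: attacked by Qf7; g8: attacked by Qf7.
Legal moves for Black: none.
Not in check and no legal moves → stalemate.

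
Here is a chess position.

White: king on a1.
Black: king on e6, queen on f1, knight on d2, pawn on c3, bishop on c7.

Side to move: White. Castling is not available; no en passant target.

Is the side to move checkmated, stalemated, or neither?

neither

White to move; white king on a1.
In check: yes, from the black queen on f1.
Legal moves for White: Ka2.
White is in check but has 1 legal move → neither.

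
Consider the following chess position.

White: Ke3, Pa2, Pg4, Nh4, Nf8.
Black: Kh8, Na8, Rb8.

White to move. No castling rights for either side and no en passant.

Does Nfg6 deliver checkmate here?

no

After Nfg6: black king on h8; in check: yes, from the white knight on g6.
Black has 3 legal replies: Kg8, Kh7, Kg7.
In check but a legal move exists → not checkmate.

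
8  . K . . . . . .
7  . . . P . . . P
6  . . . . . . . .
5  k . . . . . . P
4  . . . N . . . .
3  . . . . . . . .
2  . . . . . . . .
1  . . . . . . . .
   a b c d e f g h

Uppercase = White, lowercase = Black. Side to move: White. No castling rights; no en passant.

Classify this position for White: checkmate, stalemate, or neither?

neither

White to move; white king on b8.
In check: no.
Legal moves for White include: Kc8, Ka8, Kc7, Kb7, Ka7, Ne6, Nc6+, Nf5, Nb5, Nf3, Nb3+, Ne2, Nc2, h8=Q, h8=R, h8=B, h8=N, d8=Q+, ... (list truncated; more exist).
White has legal moves and is not in check → neither.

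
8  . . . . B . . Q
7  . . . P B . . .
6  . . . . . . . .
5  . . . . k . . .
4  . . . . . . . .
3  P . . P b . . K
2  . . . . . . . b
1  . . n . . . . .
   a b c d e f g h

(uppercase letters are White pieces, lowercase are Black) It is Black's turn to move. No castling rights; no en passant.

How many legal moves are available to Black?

4

Black to move; king on e5.
In check: yes, from the white queen on h8.
Legal moves: Ke6, Kf5, Kd5, Kf4.
Count: 4.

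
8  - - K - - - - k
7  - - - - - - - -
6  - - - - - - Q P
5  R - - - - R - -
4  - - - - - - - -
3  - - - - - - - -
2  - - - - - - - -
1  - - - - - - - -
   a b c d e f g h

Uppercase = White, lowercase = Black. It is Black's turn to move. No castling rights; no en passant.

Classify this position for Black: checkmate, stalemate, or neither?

stalemate

Black to move; black king on h8.
In check: no.
King squares — g7: attacked by Qg6; h7: attacked by Qg6; g8: attacked by Qg6.
Legal moves for Black: none.
Not in check and no legal moves → stalemate.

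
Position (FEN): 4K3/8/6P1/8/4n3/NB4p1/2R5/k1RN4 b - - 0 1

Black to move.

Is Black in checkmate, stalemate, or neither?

checkmate

Black to move; black king on a1.
In check: yes, from the white rook on c1.
King squares — b1: attacked by Rc1; a2: attacked by Rc2; b2: attacked by Nd1.
Legal moves for Black: none.
In check with no legal moves → checkmate.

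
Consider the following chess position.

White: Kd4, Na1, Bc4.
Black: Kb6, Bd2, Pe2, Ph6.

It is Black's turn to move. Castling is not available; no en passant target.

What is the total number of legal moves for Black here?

18

Black to move; king on b6.
In check: no.
Legal moves: Kc7, Kb7, Ka7, Kc6, Ka5, Bg5, Ba5, Bf4, Bb4, Be3+, Bc3+, Be1, Bc1, h5, e1=Q, e1=R, e1=B, e1=N.
Count: 18.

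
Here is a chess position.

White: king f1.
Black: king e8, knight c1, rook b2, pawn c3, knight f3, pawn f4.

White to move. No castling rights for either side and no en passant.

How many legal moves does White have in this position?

0

White to move; king on f1.
In check: no.
Legal moves: none.
Count: 0.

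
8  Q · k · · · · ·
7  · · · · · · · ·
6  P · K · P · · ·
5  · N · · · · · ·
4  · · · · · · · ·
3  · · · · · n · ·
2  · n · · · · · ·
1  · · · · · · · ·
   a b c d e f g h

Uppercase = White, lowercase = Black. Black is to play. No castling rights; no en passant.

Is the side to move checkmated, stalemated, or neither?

checkmate

Black to move; black king on c8.
In check: yes, from the white queen on a8.
King squares — b7: attacked by Pa6; c7: attacked by Nb5; d7: attacked by Kc6; b8: attacked by Qa8; d8: attacked by Qa8.
Legal moves for Black: none.
In check with no legal moves → checkmate.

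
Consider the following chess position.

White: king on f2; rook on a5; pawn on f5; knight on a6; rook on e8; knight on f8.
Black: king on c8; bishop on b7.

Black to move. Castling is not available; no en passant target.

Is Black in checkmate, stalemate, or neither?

Black to move; black king on c8.
In check: yes, from the white rook on e8.
King squares — b7: own bishop; c7: attacked by Na6; d7: attacked by Nf8; b8: attacked by Na6; d8: attacked by Re8.
Legal moves for Black: none.
In check with no legal moves → checkmate.

checkmate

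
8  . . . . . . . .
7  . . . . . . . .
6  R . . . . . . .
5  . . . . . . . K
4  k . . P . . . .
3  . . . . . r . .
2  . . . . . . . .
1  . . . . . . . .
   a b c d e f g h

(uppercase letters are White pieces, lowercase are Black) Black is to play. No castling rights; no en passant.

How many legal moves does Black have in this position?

Black to move; king on a4.
In check: yes, from the white rook on a6.
Legal moves: Kb5, Kb4, Kb3.
Count: 3.

3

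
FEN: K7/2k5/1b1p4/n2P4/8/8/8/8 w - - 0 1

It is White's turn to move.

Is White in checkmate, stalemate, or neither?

White to move; white king on a8.
In check: no.
King squares — a7: attacked by Bb6; b7: attacked by Na5; b8: attacked by Kc7.
Legal moves for White: none.
Not in check and no legal moves → stalemate.

stalemate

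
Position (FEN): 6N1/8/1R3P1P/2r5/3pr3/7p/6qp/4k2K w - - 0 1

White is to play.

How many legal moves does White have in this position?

White to move; king on h1.
In check: yes, from the black queen on g2.
Legal moves: none.
Count: 0.

0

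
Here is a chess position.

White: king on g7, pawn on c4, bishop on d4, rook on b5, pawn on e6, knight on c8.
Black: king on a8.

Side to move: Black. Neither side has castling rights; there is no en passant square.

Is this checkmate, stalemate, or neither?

stalemate

Black to move; black king on a8.
In check: no.
King squares — a7: attacked by Bd4; b7: attacked by Rb5; b8: attacked by Rb5.
Legal moves for Black: none.
Not in check and no legal moves → stalemate.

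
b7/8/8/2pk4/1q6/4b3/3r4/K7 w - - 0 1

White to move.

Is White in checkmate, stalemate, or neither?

stalemate

White to move; white king on a1.
In check: no.
King squares — b1: attacked by Qb4; a2: attacked by Rd2; b2: attacked by Rd2.
Legal moves for White: none.
Not in check and no legal moves → stalemate.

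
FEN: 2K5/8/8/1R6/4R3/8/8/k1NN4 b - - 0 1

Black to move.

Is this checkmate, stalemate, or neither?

Black to move; black king on a1.
In check: no.
King squares — b1: attacked by Rb5; a2: attacked by Nc1; b2: attacked by Nd1.
Legal moves for Black: none.
Not in check and no legal moves → stalemate.

stalemate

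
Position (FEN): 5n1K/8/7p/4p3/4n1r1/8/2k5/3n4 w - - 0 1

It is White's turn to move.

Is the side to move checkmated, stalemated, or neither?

White to move; white king on h8.
In check: no.
King squares — g7: attacked by Rg4; h7: attacked by Nf8; g8: attacked by Rg4.
Legal moves for White: none.
Not in check and no legal moves → stalemate.

stalemate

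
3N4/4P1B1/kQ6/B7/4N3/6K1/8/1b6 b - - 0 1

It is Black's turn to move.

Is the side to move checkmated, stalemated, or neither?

Black to move; black king on a6.
In check: yes, from the white queen on b6.
King squares — a5: attacked by Qb6; b5: attacked by Qb6; b6: attacked by Ba5; a7: attacked by Qb6; b7: attacked by Qb6.
Legal moves for Black: none.
In check with no legal moves → checkmate.

checkmate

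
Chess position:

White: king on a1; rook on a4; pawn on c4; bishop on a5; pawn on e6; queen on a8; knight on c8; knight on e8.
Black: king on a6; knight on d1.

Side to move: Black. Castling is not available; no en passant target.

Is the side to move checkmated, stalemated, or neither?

Black to move; black king on a6.
In check: yes, from the white queen on a8.
King squares — a5: attacked by Ra4; b5: attacked by Pc4; b6: attacked by Ba5; a7: attacked by Qa8; b7: attacked by Qa8.
Legal moves for Black: none.
In check with no legal moves → checkmate.

checkmate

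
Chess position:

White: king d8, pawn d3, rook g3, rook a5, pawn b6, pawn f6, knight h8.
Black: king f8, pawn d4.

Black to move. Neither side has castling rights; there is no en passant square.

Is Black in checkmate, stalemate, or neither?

Black to move; black king on f8.
In check: no.
King squares — e7: attacked by Pf6; f7: attacked by Nh8; g7: attacked by Rg3; e8: attacked by Kd8; g8: attacked by Rg3.
Legal moves for Black: none.
Not in check and no legal moves → stalemate.

stalemate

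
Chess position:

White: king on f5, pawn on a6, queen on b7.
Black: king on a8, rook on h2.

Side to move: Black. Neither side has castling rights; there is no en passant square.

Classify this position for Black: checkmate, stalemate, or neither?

checkmate

Black to move; black king on a8.
In check: yes, from the white queen on b7.
King squares — a7: attacked by Qb7; b7: attacked by Pa6; b8: attacked by Qb7.
Legal moves for Black: none.
In check with no legal moves → checkmate.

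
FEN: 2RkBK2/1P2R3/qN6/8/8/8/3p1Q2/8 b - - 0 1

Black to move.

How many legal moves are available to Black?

0

Black to move; king on d8.
In check: yes, from the white rook on c8.
Legal moves: none.
Count: 0.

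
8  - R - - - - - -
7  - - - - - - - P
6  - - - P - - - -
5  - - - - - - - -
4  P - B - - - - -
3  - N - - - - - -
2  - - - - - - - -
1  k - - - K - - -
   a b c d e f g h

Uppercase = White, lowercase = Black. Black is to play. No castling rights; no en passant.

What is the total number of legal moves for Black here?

3

Black to move; king on a1.
In check: yes, from the white knight on b3.
Legal moves: Kb2, Ka2, Kb1.
Count: 3.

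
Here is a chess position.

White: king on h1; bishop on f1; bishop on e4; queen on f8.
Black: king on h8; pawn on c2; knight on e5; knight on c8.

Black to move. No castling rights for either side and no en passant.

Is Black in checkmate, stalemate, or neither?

Black to move; black king on h8.
In check: yes, from the white queen on f8.
King squares — g7: attacked by Qf8; h7: attacked by Be4; g8: attacked by Qf8.
Legal moves for Black: none.
In check with no legal moves → checkmate.

checkmate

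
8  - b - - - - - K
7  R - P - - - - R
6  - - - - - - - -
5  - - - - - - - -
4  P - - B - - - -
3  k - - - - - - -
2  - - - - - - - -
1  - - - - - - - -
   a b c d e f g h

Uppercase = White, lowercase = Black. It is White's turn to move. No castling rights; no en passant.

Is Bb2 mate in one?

no

After Bb2: black king on a3; in check: yes, from the white bishop on b2.
Black has 4 legal replies: Kb4, Kb3, Kxb2, Ka2.
In check but a legal move exists → not checkmate.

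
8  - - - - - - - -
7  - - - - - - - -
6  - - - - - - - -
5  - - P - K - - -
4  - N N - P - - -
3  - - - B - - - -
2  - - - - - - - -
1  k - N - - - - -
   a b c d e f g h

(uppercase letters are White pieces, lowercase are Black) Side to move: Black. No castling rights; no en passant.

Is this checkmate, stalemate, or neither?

Black to move; black king on a1.
In check: no.
King squares — b1: attacked by Bd3; a2: attacked by Nc1; b2: attacked by Nc4.
Legal moves for Black: none.
Not in check and no legal moves → stalemate.

stalemate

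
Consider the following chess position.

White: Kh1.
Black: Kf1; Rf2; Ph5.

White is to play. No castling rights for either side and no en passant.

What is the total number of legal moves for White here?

White to move; king on h1.
In check: no.
Legal moves: none.
Count: 0.

0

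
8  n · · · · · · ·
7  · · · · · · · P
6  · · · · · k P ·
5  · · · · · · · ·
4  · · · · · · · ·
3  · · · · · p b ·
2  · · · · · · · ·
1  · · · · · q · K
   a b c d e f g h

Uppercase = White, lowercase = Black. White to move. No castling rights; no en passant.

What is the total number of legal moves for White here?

0

White to move; king on h1.
In check: yes, from the black queen on f1.
Legal moves: none.
Count: 0.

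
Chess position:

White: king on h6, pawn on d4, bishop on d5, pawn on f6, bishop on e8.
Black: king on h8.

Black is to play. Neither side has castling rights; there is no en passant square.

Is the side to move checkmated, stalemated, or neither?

stalemate

Black to move; black king on h8.
In check: no.
King squares — g7: attacked by Pf6; h7: attacked by Kh6; g8: attacked by Bd5.
Legal moves for Black: none.
Not in check and no legal moves → stalemate.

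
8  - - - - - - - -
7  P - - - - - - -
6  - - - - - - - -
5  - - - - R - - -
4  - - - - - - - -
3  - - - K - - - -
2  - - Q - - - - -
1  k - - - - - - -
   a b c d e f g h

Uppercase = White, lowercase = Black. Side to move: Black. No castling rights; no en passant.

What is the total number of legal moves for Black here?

Black to move; king on a1.
In check: no.
Legal moves: none.
Count: 0.

0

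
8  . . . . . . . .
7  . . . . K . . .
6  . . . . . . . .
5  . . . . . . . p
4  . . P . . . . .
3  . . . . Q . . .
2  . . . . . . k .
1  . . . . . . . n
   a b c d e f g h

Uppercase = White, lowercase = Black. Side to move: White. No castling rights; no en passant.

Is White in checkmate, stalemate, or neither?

White to move; white king on e7.
In check: no.
Legal moves for White include: Kf8, Ke8, Kd8, Kf7, Kd7, Kf6, Ke6, Kd6, Qa7, Qh6, Qe6, Qb6, Qg5+, Qe5, Qc5, Qf4, Qe4+, Qd4, ... (list truncated; more exist).
White has legal moves and is not in check → neither.

neither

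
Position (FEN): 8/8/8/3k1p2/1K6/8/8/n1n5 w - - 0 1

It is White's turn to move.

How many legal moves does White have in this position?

White to move; king on b4.
In check: no.
Legal moves: Kb5, Ka5, Ka4, Kc3, Ka3.
Count: 5.

5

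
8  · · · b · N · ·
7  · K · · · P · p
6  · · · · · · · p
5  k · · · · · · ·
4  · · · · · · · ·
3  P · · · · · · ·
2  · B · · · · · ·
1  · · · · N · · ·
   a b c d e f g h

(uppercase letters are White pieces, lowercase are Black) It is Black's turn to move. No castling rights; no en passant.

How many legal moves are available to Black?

9

Black to move; king on a5.
In check: no.
Legal moves: Be7, Bc7, Bf6, Bb6, Bg5, Bh4, Kb5, Ka4, h5.
Count: 9.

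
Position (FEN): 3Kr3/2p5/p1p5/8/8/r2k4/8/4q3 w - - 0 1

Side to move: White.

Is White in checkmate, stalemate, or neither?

neither

White to move; white king on d8.
In check: yes, from the black rook on e8.
King squares — c7: available; d7: available; e7: attacked by Qe1; c8: attacked by Re8; e8: attacked by Qe1.
Legal moves for White: Kd7, Kxc7.
White is in check but has 2 legal moves → neither.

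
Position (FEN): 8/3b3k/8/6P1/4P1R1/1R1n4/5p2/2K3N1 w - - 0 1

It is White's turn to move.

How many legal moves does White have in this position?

White to move; king on c1.
In check: yes, from the black knight on d3.
Legal moves: Kd2, Kc2, Kd1, Kb1, Rxd3.
Count: 5.

5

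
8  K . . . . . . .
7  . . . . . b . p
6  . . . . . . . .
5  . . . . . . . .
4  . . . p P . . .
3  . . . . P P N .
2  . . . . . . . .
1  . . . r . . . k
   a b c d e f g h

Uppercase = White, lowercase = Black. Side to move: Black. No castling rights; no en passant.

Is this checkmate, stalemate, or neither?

neither

Black to move; black king on h1.
In check: yes, from the white knight on g3.
King squares — g1: available; g2: available; h2: available.
Legal moves for Black: Kh2, Kg2, Kg1.
Black is in check but has 3 legal moves → neither.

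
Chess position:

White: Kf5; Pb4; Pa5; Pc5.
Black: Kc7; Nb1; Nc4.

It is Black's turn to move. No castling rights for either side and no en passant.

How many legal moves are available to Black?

17

Black to move; king on c7.
In check: no.
Legal moves: Kd8, Kc8, Kb8, Kd7, Kb7, Kc6, Nd6+, Nb6, Ne5, Nxa5, Ne3+, Nca3, Ncd2, Nb2, Nc3, Nba3, Nbd2.
Count: 17.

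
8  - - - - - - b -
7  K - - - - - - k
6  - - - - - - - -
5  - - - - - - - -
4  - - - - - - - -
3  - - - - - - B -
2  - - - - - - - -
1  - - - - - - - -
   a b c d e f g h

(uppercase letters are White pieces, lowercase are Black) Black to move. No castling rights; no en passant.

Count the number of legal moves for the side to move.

Black to move; king on h7.
In check: no.
Legal moves: Bf7, Be6, Bd5, Bc4, Bb3, Ba2, Kh8, Kg7, Kh6, Kg6.
Count: 10.

10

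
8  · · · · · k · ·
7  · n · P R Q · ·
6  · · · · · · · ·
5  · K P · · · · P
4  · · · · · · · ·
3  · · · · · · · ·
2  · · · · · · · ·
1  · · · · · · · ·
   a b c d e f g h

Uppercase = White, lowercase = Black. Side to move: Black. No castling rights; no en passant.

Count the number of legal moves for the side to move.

0

Black to move; king on f8.
In check: yes, from the white queen on f7.
Legal moves: none.
Count: 0.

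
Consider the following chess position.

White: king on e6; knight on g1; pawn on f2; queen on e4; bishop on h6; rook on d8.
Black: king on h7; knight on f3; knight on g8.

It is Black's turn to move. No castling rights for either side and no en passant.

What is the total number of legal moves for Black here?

2

Black to move; king on h7.
In check: yes, from the white queen on e4.
Legal moves: Kh8, Kxh6.
Count: 2.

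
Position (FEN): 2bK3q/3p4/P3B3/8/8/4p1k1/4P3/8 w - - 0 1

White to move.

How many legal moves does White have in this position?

3

White to move; king on d8.
In check: yes, from the black queen on h8.
Legal moves: Ke7, Kc7, Bg8.
Count: 3.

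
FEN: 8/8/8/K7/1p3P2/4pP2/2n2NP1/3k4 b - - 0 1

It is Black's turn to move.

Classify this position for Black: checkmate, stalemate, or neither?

Black to move; black king on d1.
In check: yes, from the white knight on f2.
Legal moves for Black: Ke2, Kd2, Ke1, Kc1, exf2.
Black is in check but has 5 legal moves → neither.

neither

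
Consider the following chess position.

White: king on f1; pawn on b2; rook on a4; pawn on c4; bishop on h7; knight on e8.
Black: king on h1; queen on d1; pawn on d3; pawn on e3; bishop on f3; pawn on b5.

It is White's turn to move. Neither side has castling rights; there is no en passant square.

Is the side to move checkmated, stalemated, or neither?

checkmate

White to move; white king on f1.
In check: yes, from the black queen on d1.
King squares — e1: attacked by Qd1; g1: attacked by Qd1; e2: attacked by Qd1; f2: attacked by Pe3; g2: attacked by Kh1.
Legal moves for White: none.
In check with no legal moves → checkmate.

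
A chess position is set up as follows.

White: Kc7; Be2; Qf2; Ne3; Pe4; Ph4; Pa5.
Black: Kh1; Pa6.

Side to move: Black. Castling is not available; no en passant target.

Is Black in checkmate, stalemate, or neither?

Black to move; black king on h1.
In check: no.
King squares — g1: attacked by Qf2; g2: attacked by Qf2; h2: attacked by Qf2.
Legal moves for Black: none.
Not in check and no legal moves → stalemate.

stalemate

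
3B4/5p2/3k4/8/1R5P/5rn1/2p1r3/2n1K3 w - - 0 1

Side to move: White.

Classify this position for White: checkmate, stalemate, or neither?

White to move; white king on e1.
In check: yes, from the black rook on e2.
King squares — d1: attacked by Pc2; f1: attacked by Rf3; d2: attacked by Re2; e2: attacked by Nc1; f2: attacked by Re2.
Legal moves for White: none.
In check with no legal moves → checkmate.

checkmate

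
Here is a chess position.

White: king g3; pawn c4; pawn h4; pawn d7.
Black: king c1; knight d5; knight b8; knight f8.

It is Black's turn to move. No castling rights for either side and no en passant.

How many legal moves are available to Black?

Black to move; king on c1.
In check: no.
Legal moves: Nh7, Nfxd7, Ng6, Ne6, Nbxd7, Nc6, Na6, Ne7, Nc7, Nf6, Nb6, Nf4, Nb4, Ne3, Nc3, Kd2, Kc2, Kb2, Kd1, Kb1.
Count: 20.

20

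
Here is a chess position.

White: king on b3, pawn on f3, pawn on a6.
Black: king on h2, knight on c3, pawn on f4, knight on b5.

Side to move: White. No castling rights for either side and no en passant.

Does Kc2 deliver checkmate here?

After Kc2: black king on h2; in check: no.
Black is not in check, so this cannot be checkmate.

no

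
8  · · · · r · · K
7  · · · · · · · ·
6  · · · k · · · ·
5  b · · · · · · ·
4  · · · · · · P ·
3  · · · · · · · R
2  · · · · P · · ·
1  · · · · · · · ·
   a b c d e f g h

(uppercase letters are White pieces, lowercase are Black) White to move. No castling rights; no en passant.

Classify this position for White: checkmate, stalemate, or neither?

neither

White to move; white king on h8.
In check: yes, from the black rook on e8.
Legal moves for White: Kh7, Kg7.
White is in check but has 2 legal moves → neither.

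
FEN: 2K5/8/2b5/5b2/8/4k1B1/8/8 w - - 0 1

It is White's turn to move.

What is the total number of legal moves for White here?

3

White to move; king on c8.
In check: yes, from the black bishop on f5.
Legal moves: Kd8, Kb8, Kc7.
Count: 3.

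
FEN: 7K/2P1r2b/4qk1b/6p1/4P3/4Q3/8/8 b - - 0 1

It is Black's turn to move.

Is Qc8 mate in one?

yes

After Qc8: white king on h8; in check: yes, from the black queen on c8.
King squares — g7: attacked by Kf6; h7: attacked by Re7; g8: attacked by Bh7.
White has no legal moves → checkmate.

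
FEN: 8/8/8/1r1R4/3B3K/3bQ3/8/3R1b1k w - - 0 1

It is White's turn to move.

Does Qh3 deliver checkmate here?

yes

After Qh3: black king on h1; in check: yes, from the white queen on h3.
King squares — g1: attacked by Bd4; g2: attacked by Qh3; h2: attacked by Qh3.
Black has no legal moves → checkmate.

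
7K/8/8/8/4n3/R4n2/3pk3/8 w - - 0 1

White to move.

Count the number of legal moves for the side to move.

15

White to move; king on h8.
In check: no.
Legal moves: Kg8, Kh7, Kg7, Ra8, Ra7, Ra6, Ra5, Ra4, Rxf3, Re3+, Rd3, Rc3, Rb3, Ra2, Ra1.
Count: 15.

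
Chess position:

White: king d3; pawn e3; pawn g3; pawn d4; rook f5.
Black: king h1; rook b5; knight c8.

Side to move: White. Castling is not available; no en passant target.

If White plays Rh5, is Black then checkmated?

no

After Rh5: black king on h1; in check: yes, from the white rook on h5.
Black has 3 legal replies: Kg2, Kg1, Rxh5.
In check but a legal move exists → not checkmate.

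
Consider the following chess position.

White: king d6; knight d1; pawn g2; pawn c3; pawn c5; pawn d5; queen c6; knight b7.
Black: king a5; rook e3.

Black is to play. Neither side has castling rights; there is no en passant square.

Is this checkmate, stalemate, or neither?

checkmate

Black to move; black king on a5.
In check: yes, from the white knight on b7.
King squares — a4: attacked by Qc6; b4: attacked by Pc3; b5: attacked by Qc6; a6: attacked by Qc6; b6: attacked by Pc5.
Legal moves for Black: none.
In check with no legal moves → checkmate.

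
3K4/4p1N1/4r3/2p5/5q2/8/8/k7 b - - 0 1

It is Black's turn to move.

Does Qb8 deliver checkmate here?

After Qb8: white king on d8; in check: yes, from the black queen on b8.
White has 1 legal reply: Kd7.
In check but a legal move exists → not checkmate.

no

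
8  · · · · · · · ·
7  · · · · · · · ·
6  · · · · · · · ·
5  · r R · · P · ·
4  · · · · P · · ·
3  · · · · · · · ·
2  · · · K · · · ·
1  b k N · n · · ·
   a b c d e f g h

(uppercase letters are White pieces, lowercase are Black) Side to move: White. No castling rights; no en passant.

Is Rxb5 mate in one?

After Rxb5: black king on b1; in check: yes, from the white rook on b5.
Black has 1 legal reply: Bb2.
In check but a legal move exists → not checkmate.

no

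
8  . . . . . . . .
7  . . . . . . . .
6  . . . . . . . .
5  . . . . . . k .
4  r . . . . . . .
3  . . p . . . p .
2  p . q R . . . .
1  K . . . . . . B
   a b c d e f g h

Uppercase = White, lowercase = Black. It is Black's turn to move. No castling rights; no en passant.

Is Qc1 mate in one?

After Qc1: white king on a1; in check: yes, from the black queen on c1.
King squares — b1: attacked by Qc1; a2: attacked by Ra4; b2: attacked by Qc1.
White has no legal moves → checkmate.

yes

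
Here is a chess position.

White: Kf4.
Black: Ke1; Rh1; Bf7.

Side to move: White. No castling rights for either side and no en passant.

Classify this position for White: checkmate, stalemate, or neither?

White to move; white king on f4.
In check: no.
Legal moves for White: Kg5, Kf5, Ke5, Kg4, Ke4, Kg3, Kf3, Ke3.
White has 8 legal moves and is not in check → neither.

neither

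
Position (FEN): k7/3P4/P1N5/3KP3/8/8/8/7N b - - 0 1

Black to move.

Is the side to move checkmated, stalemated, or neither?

stalemate

Black to move; black king on a8.
In check: no.
King squares — a7: attacked by Nc6; b7: attacked by Pa6; b8: attacked by Nc6.
Legal moves for Black: none.
Not in check and no legal moves → stalemate.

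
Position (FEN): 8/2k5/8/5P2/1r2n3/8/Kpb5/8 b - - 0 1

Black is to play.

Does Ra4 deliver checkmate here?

After Ra4: white king on a2; in check: yes, from the black rook on a4.
White has 1 legal reply: Kxb2.
In check but a legal move exists → not checkmate.

no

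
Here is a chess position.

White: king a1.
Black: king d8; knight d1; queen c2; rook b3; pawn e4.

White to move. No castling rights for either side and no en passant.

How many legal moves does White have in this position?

0

White to move; king on a1.
In check: no.
Legal moves: none.
Count: 0.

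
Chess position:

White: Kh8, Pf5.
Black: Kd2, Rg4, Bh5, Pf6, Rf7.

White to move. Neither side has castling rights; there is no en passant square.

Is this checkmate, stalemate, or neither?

White to move; white king on h8.
In check: no.
King squares — g7: attacked by Rg4; h7: attacked by Rf7; g8: attacked by Rg4.
Legal moves for White: none.
Not in check and no legal moves → stalemate.

stalemate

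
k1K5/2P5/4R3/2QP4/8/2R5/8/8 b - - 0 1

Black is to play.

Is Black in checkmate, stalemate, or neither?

Black to move; black king on a8.
In check: no.
King squares — a7: attacked by Qc5; b7: attacked by Kc8; b8: attacked by Pc7.
Legal moves for Black: none.
Not in check and no legal moves → stalemate.

stalemate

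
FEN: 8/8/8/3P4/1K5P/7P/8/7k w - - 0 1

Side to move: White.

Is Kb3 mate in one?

no

After Kb3: black king on h1; in check: no.
Black is not in check, so this cannot be checkmate.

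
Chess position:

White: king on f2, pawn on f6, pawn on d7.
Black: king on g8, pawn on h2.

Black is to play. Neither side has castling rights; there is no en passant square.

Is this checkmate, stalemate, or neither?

Black to move; black king on g8.
In check: no.
Legal moves for Black: Kh8, Kf8, Kh7, Kf7, h1=Q, h1=R, h1=B, h1=N+.
Black has 8 legal moves and is not in check → neither.

neither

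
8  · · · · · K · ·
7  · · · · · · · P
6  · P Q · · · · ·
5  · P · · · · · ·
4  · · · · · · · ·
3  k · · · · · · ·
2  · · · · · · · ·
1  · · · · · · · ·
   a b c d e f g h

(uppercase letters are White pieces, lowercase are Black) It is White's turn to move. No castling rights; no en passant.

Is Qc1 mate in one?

no

After Qc1: black king on a3; in check: yes, from the white queen on c1.
Black has 4 legal replies: Kb4, Ka4, Kb3, Ka2.
In check but a legal move exists → not checkmate.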